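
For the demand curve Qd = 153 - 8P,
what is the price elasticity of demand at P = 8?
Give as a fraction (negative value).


dQ/dP = -8
At P = 8: Q = 153 - 8*8 = 89
E = (dQ/dP)(P/Q) = (-8)(8/89) = -64/89

-64/89


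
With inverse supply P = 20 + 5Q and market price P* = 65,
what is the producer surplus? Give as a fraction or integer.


Minimum supply price (at Q=0): P_min = 20
Quantity supplied at P* = 65:
Q* = (65 - 20)/5 = 9
PS = (1/2) * Q* * (P* - P_min)
PS = (1/2) * 9 * (65 - 20)
PS = (1/2) * 9 * 45 = 405/2

405/2


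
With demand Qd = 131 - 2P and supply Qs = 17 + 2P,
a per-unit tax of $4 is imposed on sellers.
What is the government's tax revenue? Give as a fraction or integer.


With tax on sellers, new supply: Qs' = 17 + 2(P - 4)
= 9 + 2P
New equilibrium quantity:
Q_new = 70
Tax revenue = tax * Q_new = 4 * 70 = 280

280


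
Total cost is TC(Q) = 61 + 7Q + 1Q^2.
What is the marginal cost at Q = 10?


MC = dTC/dQ = 7 + 2*1*Q
At Q = 10:
MC = 7 + 2*10
MC = 7 + 20 = 27

27


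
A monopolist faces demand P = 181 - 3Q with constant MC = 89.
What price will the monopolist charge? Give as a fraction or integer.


MR = 181 - 6Q
Set MR = MC: 181 - 6Q = 89
Q* = 46/3
Substitute into demand:
P* = 181 - 3*46/3 = 135

135


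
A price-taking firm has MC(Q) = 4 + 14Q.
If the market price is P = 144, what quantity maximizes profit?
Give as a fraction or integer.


In perfect competition, profit is maximized where P = MC.
144 = 4 + 14Q
140 = 14Q
Q* = 140/14 = 10

10


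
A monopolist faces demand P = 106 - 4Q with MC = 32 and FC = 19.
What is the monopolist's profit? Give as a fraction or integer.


MR = MC: 106 - 8Q = 32
Q* = 37/4
P* = 106 - 4*37/4 = 69
Profit = (P* - MC)*Q* - FC
= (69 - 32)*37/4 - 19
= 37*37/4 - 19
= 1369/4 - 19 = 1293/4

1293/4


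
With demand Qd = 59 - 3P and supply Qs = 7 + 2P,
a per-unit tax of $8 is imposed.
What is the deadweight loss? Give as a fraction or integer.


Pre-tax equilibrium quantity: Q* = 139/5
Post-tax equilibrium quantity: Q_tax = 91/5
Reduction in quantity: Q* - Q_tax = 48/5
DWL = (1/2) * tax * (Q* - Q_tax)
DWL = (1/2) * 8 * 48/5 = 192/5

192/5


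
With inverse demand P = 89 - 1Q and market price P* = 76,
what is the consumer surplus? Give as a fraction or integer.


Maximum willingness to pay (at Q=0): P_max = 89
Quantity demanded at P* = 76:
Q* = (89 - 76)/1 = 13
CS = (1/2) * Q* * (P_max - P*)
CS = (1/2) * 13 * (89 - 76)
CS = (1/2) * 13 * 13 = 169/2

169/2


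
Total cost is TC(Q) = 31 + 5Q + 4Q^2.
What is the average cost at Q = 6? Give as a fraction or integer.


TC(6) = 31 + 5*6 + 4*6^2
TC(6) = 31 + 30 + 144 = 205
AC = TC/Q = 205/6 = 205/6

205/6


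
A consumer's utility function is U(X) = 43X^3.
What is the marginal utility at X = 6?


MU = dU/dX = 43*3*X^(3-1)
MU = 129*X^2
At X = 6:
MU = 129 * 6^2
MU = 129 * 36 = 4644

4644


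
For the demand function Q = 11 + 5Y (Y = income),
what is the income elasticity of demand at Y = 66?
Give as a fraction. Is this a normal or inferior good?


dQ/dY = 5
At Y = 66: Q = 11 + 5*66 = 341
Ey = (dQ/dY)(Y/Q) = 5 * 66 / 341 = 30/31
Since Ey > 0, this is a normal good.

30/31 (normal good)


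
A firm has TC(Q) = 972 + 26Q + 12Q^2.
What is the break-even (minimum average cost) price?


AC(Q) = 972/Q + 26 + 12Q
To minimize: dAC/dQ = -972/Q^2 + 12 = 0
Q^2 = 972/12 = 81
Q* = 9
Min AC = 972/9 + 26 + 12*9
Min AC = 108 + 26 + 108 = 242

242


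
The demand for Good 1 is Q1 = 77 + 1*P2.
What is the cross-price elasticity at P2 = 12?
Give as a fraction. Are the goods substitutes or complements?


dQ1/dP2 = 1
At P2 = 12: Q1 = 77 + 1*12 = 89
Exy = (dQ1/dP2)(P2/Q1) = 1 * 12 / 89 = 12/89
Since Exy > 0, the goods are substitutes.

12/89 (substitutes)


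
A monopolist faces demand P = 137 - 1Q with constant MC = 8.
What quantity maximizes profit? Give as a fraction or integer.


TR = P*Q = (137 - 1Q)Q = 137Q - 1Q^2
MR = dTR/dQ = 137 - 2Q
Set MR = MC:
137 - 2Q = 8
129 = 2Q
Q* = 129/2 = 129/2

129/2


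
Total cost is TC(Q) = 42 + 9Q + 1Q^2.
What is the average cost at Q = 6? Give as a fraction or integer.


TC(6) = 42 + 9*6 + 1*6^2
TC(6) = 42 + 54 + 36 = 132
AC = TC/Q = 132/6 = 22

22


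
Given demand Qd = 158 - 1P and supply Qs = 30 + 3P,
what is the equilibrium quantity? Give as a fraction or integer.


First find equilibrium price:
158 - 1P = 30 + 3P
P* = 128/4 = 32
Then substitute into demand:
Q* = 158 - 1 * 32 = 126

126


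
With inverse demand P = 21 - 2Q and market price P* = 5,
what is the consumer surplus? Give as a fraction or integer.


Maximum willingness to pay (at Q=0): P_max = 21
Quantity demanded at P* = 5:
Q* = (21 - 5)/2 = 8
CS = (1/2) * Q* * (P_max - P*)
CS = (1/2) * 8 * (21 - 5)
CS = (1/2) * 8 * 16 = 64

64


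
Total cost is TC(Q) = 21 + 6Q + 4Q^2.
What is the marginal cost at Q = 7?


MC = dTC/dQ = 6 + 2*4*Q
At Q = 7:
MC = 6 + 8*7
MC = 6 + 56 = 62

62


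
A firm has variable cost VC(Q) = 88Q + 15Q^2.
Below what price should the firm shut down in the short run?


AVC(Q) = VC(Q)/Q = 88 + 15Q
AVC is increasing in Q, so minimum AVC is at Q -> 0+.
Min AVC = 88
The firm should shut down if P < 88.

88


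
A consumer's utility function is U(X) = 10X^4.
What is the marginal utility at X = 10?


MU = dU/dX = 10*4*X^(4-1)
MU = 40*X^3
At X = 10:
MU = 40 * 10^3
MU = 40 * 1000 = 40000

40000


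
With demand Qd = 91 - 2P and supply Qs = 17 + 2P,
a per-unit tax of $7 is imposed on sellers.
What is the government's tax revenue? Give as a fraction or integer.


With tax on sellers, new supply: Qs' = 17 + 2(P - 7)
= 3 + 2P
New equilibrium quantity:
Q_new = 47
Tax revenue = tax * Q_new = 7 * 47 = 329

329


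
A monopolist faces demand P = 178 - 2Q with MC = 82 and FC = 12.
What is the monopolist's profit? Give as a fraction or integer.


MR = MC: 178 - 4Q = 82
Q* = 24
P* = 178 - 2*24 = 130
Profit = (P* - MC)*Q* - FC
= (130 - 82)*24 - 12
= 48*24 - 12
= 1152 - 12 = 1140

1140


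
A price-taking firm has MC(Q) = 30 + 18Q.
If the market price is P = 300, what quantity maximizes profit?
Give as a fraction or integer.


In perfect competition, profit is maximized where P = MC.
300 = 30 + 18Q
270 = 18Q
Q* = 270/18 = 15

15


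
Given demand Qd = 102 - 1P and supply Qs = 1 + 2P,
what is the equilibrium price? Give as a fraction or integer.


At equilibrium, Qd = Qs.
102 - 1P = 1 + 2P
102 - 1 = 1P + 2P
101 = 3P
P* = 101/3 = 101/3

101/3


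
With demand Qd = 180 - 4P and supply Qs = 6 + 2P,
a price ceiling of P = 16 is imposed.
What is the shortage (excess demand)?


At P = 16:
Qd = 180 - 4*16 = 116
Qs = 6 + 2*16 = 38
Shortage = Qd - Qs = 116 - 38 = 78

78


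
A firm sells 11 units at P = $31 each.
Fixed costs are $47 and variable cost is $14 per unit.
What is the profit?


Total Revenue = P * Q = 31 * 11 = $341
Total Cost = FC + VC*Q = 47 + 14*11 = $201
Profit = TR - TC = 341 - 201 = $140

$140


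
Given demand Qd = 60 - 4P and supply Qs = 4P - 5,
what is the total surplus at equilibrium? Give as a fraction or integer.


Find equilibrium: 60 - 4P = 4P - 5
60 + 5 = 8P
P* = 65/8 = 65/8
Q* = 4*65/8 - 5 = 55/2
Inverse demand: P = 15 - Q/4, so P_max = 15
Inverse supply: P = 5/4 + Q/4, so P_min = 5/4
CS = (1/2) * 55/2 * (15 - 65/8) = 3025/32
PS = (1/2) * 55/2 * (65/8 - 5/4) = 3025/32
TS = CS + PS = 3025/32 + 3025/32 = 3025/16

3025/16


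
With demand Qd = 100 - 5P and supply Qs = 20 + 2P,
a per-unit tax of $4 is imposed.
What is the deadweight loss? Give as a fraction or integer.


Pre-tax equilibrium quantity: Q* = 300/7
Post-tax equilibrium quantity: Q_tax = 260/7
Reduction in quantity: Q* - Q_tax = 40/7
DWL = (1/2) * tax * (Q* - Q_tax)
DWL = (1/2) * 4 * 40/7 = 80/7

80/7


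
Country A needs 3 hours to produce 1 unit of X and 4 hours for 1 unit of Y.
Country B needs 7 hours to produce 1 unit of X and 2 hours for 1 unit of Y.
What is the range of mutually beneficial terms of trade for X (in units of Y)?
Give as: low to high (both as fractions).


Opportunity cost of X for Country A = hours_X / hours_Y = 3/4 = 3/4 units of Y
Opportunity cost of X for Country B = hours_X / hours_Y = 7/2 = 7/2 units of Y
Terms of trade must be between the two opportunity costs.
Range: 3/4 to 7/2

3/4 to 7/2


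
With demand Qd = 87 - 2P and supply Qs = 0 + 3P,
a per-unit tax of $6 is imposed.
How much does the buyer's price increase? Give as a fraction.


With a per-unit tax, the buyer's price increase depends on relative slopes.
Supply slope: d = 3, Demand slope: b = 2
Buyer's price increase = d * tax / (b + d)
= 3 * 6 / (2 + 3)
= 18 / 5 = 18/5

18/5


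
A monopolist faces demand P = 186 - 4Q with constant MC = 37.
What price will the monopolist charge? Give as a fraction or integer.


MR = 186 - 8Q
Set MR = MC: 186 - 8Q = 37
Q* = 149/8
Substitute into demand:
P* = 186 - 4*149/8 = 223/2

223/2


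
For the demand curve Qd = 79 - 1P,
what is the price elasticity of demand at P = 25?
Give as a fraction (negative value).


dQ/dP = -1
At P = 25: Q = 79 - 1*25 = 54
E = (dQ/dP)(P/Q) = (-1)(25/54) = -25/54

-25/54


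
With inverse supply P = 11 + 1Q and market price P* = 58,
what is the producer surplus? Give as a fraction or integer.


Minimum supply price (at Q=0): P_min = 11
Quantity supplied at P* = 58:
Q* = (58 - 11)/1 = 47
PS = (1/2) * Q* * (P* - P_min)
PS = (1/2) * 47 * (58 - 11)
PS = (1/2) * 47 * 47 = 2209/2

2209/2


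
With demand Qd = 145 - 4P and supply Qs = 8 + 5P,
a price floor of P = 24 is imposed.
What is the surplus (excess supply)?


At P = 24:
Qd = 145 - 4*24 = 49
Qs = 8 + 5*24 = 128
Surplus = Qs - Qd = 128 - 49 = 79

79


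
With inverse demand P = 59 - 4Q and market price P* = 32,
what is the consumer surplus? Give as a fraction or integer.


Maximum willingness to pay (at Q=0): P_max = 59
Quantity demanded at P* = 32:
Q* = (59 - 32)/4 = 27/4
CS = (1/2) * Q* * (P_max - P*)
CS = (1/2) * 27/4 * (59 - 32)
CS = (1/2) * 27/4 * 27 = 729/8

729/8


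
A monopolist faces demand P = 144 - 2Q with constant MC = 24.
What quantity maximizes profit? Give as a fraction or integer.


TR = P*Q = (144 - 2Q)Q = 144Q - 2Q^2
MR = dTR/dQ = 144 - 4Q
Set MR = MC:
144 - 4Q = 24
120 = 4Q
Q* = 120/4 = 30

30


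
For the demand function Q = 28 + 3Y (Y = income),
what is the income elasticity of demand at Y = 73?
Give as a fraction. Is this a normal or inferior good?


dQ/dY = 3
At Y = 73: Q = 28 + 3*73 = 247
Ey = (dQ/dY)(Y/Q) = 3 * 73 / 247 = 219/247
Since Ey > 0, this is a normal good.

219/247 (normal good)


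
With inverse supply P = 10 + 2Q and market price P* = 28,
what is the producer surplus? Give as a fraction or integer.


Minimum supply price (at Q=0): P_min = 10
Quantity supplied at P* = 28:
Q* = (28 - 10)/2 = 9
PS = (1/2) * Q* * (P* - P_min)
PS = (1/2) * 9 * (28 - 10)
PS = (1/2) * 9 * 18 = 81

81


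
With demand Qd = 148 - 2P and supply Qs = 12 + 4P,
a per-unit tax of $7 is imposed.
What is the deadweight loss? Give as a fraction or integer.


Pre-tax equilibrium quantity: Q* = 308/3
Post-tax equilibrium quantity: Q_tax = 280/3
Reduction in quantity: Q* - Q_tax = 28/3
DWL = (1/2) * tax * (Q* - Q_tax)
DWL = (1/2) * 7 * 28/3 = 98/3

98/3


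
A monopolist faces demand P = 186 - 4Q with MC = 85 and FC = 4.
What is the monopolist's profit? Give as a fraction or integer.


MR = MC: 186 - 8Q = 85
Q* = 101/8
P* = 186 - 4*101/8 = 271/2
Profit = (P* - MC)*Q* - FC
= (271/2 - 85)*101/8 - 4
= 101/2*101/8 - 4
= 10201/16 - 4 = 10137/16

10137/16


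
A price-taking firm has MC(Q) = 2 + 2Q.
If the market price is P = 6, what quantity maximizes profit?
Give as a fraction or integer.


In perfect competition, profit is maximized where P = MC.
6 = 2 + 2Q
4 = 2Q
Q* = 4/2 = 2

2


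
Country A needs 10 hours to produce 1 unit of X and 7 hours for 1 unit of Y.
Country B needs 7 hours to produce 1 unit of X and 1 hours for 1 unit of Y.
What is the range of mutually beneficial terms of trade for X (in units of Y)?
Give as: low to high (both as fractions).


Opportunity cost of X for Country A = hours_X / hours_Y = 10/7 = 10/7 units of Y
Opportunity cost of X for Country B = hours_X / hours_Y = 7/1 = 7 units of Y
Terms of trade must be between the two opportunity costs.
Range: 10/7 to 7

10/7 to 7


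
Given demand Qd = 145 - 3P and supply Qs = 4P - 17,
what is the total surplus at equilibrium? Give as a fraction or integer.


Find equilibrium: 145 - 3P = 4P - 17
145 + 17 = 7P
P* = 162/7 = 162/7
Q* = 4*162/7 - 17 = 529/7
Inverse demand: P = 145/3 - Q/3, so P_max = 145/3
Inverse supply: P = 17/4 + Q/4, so P_min = 17/4
CS = (1/2) * 529/7 * (145/3 - 162/7) = 279841/294
PS = (1/2) * 529/7 * (162/7 - 17/4) = 279841/392
TS = CS + PS = 279841/294 + 279841/392 = 279841/168

279841/168


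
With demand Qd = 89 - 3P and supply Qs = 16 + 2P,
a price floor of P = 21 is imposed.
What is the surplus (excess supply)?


At P = 21:
Qd = 89 - 3*21 = 26
Qs = 16 + 2*21 = 58
Surplus = Qs - Qd = 58 - 26 = 32

32


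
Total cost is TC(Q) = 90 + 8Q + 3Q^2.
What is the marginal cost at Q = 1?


MC = dTC/dQ = 8 + 2*3*Q
At Q = 1:
MC = 8 + 6*1
MC = 8 + 6 = 14

14


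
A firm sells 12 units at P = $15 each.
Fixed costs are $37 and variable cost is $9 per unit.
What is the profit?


Total Revenue = P * Q = 15 * 12 = $180
Total Cost = FC + VC*Q = 37 + 9*12 = $145
Profit = TR - TC = 180 - 145 = $35

$35


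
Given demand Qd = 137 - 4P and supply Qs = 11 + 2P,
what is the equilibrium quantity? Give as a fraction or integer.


First find equilibrium price:
137 - 4P = 11 + 2P
P* = 126/6 = 21
Then substitute into demand:
Q* = 137 - 4 * 21 = 53

53


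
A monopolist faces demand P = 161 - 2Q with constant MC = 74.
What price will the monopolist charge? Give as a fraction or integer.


MR = 161 - 4Q
Set MR = MC: 161 - 4Q = 74
Q* = 87/4
Substitute into demand:
P* = 161 - 2*87/4 = 235/2

235/2


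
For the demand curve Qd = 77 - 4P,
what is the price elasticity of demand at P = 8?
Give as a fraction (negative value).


dQ/dP = -4
At P = 8: Q = 77 - 4*8 = 45
E = (dQ/dP)(P/Q) = (-4)(8/45) = -32/45

-32/45


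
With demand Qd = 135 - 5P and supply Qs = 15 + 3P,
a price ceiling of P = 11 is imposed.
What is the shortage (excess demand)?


At P = 11:
Qd = 135 - 5*11 = 80
Qs = 15 + 3*11 = 48
Shortage = Qd - Qs = 80 - 48 = 32

32


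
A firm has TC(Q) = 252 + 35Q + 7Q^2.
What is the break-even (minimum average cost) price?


AC(Q) = 252/Q + 35 + 7Q
To minimize: dAC/dQ = -252/Q^2 + 7 = 0
Q^2 = 252/7 = 36
Q* = 6
Min AC = 252/6 + 35 + 7*6
Min AC = 42 + 35 + 42 = 119

119


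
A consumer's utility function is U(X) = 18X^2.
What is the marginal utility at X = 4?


MU = dU/dX = 18*2*X^(2-1)
MU = 36*X^1
At X = 4:
MU = 36 * 4^1
MU = 36 * 4 = 144

144


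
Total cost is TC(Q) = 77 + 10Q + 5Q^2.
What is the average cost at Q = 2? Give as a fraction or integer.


TC(2) = 77 + 10*2 + 5*2^2
TC(2) = 77 + 20 + 20 = 117
AC = TC/Q = 117/2 = 117/2

117/2


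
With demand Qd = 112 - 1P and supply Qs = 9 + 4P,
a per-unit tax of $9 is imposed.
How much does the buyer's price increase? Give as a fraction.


With a per-unit tax, the buyer's price increase depends on relative slopes.
Supply slope: d = 4, Demand slope: b = 1
Buyer's price increase = d * tax / (b + d)
= 4 * 9 / (1 + 4)
= 36 / 5 = 36/5

36/5


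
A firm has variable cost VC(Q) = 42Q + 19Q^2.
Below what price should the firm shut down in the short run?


AVC(Q) = VC(Q)/Q = 42 + 19Q
AVC is increasing in Q, so minimum AVC is at Q -> 0+.
Min AVC = 42
The firm should shut down if P < 42.

42


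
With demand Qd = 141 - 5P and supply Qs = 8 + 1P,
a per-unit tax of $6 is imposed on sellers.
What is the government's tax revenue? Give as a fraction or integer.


With tax on sellers, new supply: Qs' = 8 + 1(P - 6)
= 2 + 1P
New equilibrium quantity:
Q_new = 151/6
Tax revenue = tax * Q_new = 6 * 151/6 = 151

151


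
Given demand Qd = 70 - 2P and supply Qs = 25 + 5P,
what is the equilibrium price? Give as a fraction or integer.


At equilibrium, Qd = Qs.
70 - 2P = 25 + 5P
70 - 25 = 2P + 5P
45 = 7P
P* = 45/7 = 45/7

45/7


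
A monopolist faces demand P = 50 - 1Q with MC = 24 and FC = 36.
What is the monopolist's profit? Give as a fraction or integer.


MR = MC: 50 - 2Q = 24
Q* = 13
P* = 50 - 1*13 = 37
Profit = (P* - MC)*Q* - FC
= (37 - 24)*13 - 36
= 13*13 - 36
= 169 - 36 = 133

133


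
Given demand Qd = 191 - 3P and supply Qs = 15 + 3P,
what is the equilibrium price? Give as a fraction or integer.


At equilibrium, Qd = Qs.
191 - 3P = 15 + 3P
191 - 15 = 3P + 3P
176 = 6P
P* = 176/6 = 88/3

88/3


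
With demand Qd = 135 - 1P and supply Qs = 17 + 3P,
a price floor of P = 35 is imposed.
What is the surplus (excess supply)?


At P = 35:
Qd = 135 - 1*35 = 100
Qs = 17 + 3*35 = 122
Surplus = Qs - Qd = 122 - 100 = 22

22


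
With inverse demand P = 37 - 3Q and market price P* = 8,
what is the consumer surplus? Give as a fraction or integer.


Maximum willingness to pay (at Q=0): P_max = 37
Quantity demanded at P* = 8:
Q* = (37 - 8)/3 = 29/3
CS = (1/2) * Q* * (P_max - P*)
CS = (1/2) * 29/3 * (37 - 8)
CS = (1/2) * 29/3 * 29 = 841/6

841/6


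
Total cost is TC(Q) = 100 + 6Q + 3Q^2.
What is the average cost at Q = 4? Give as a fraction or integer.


TC(4) = 100 + 6*4 + 3*4^2
TC(4) = 100 + 24 + 48 = 172
AC = TC/Q = 172/4 = 43

43


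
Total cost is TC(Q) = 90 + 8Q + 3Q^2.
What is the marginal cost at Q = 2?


MC = dTC/dQ = 8 + 2*3*Q
At Q = 2:
MC = 8 + 6*2
MC = 8 + 12 = 20

20


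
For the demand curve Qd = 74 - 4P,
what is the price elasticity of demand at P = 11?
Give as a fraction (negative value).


dQ/dP = -4
At P = 11: Q = 74 - 4*11 = 30
E = (dQ/dP)(P/Q) = (-4)(11/30) = -22/15

-22/15


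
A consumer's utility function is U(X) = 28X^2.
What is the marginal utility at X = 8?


MU = dU/dX = 28*2*X^(2-1)
MU = 56*X^1
At X = 8:
MU = 56 * 8^1
MU = 56 * 8 = 448

448


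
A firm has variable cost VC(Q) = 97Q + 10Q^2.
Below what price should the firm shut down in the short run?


AVC(Q) = VC(Q)/Q = 97 + 10Q
AVC is increasing in Q, so minimum AVC is at Q -> 0+.
Min AVC = 97
The firm should shut down if P < 97.

97


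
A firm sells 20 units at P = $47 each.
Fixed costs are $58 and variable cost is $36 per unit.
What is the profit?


Total Revenue = P * Q = 47 * 20 = $940
Total Cost = FC + VC*Q = 58 + 36*20 = $778
Profit = TR - TC = 940 - 778 = $162

$162


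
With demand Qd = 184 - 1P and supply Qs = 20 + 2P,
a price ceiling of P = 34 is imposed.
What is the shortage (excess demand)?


At P = 34:
Qd = 184 - 1*34 = 150
Qs = 20 + 2*34 = 88
Shortage = Qd - Qs = 150 - 88 = 62

62


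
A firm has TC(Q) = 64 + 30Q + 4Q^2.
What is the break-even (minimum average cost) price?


AC(Q) = 64/Q + 30 + 4Q
To minimize: dAC/dQ = -64/Q^2 + 4 = 0
Q^2 = 64/4 = 16
Q* = 4
Min AC = 64/4 + 30 + 4*4
Min AC = 16 + 30 + 16 = 62

62


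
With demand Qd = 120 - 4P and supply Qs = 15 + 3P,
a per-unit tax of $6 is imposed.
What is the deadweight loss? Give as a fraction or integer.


Pre-tax equilibrium quantity: Q* = 60
Post-tax equilibrium quantity: Q_tax = 348/7
Reduction in quantity: Q* - Q_tax = 72/7
DWL = (1/2) * tax * (Q* - Q_tax)
DWL = (1/2) * 6 * 72/7 = 216/7

216/7


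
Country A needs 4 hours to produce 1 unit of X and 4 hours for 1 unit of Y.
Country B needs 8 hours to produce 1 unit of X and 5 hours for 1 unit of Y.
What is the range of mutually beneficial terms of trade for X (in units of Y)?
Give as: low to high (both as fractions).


Opportunity cost of X for Country A = hours_X / hours_Y = 4/4 = 1 units of Y
Opportunity cost of X for Country B = hours_X / hours_Y = 8/5 = 8/5 units of Y
Terms of trade must be between the two opportunity costs.
Range: 1 to 8/5

1 to 8/5


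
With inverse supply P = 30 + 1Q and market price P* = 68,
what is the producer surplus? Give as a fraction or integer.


Minimum supply price (at Q=0): P_min = 30
Quantity supplied at P* = 68:
Q* = (68 - 30)/1 = 38
PS = (1/2) * Q* * (P* - P_min)
PS = (1/2) * 38 * (68 - 30)
PS = (1/2) * 38 * 38 = 722

722


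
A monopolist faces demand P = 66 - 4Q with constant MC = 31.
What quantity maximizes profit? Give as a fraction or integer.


TR = P*Q = (66 - 4Q)Q = 66Q - 4Q^2
MR = dTR/dQ = 66 - 8Q
Set MR = MC:
66 - 8Q = 31
35 = 8Q
Q* = 35/8 = 35/8

35/8


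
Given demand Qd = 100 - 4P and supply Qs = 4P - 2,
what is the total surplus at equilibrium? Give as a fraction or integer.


Find equilibrium: 100 - 4P = 4P - 2
100 + 2 = 8P
P* = 102/8 = 51/4
Q* = 4*51/4 - 2 = 49
Inverse demand: P = 25 - Q/4, so P_max = 25
Inverse supply: P = 1/2 + Q/4, so P_min = 1/2
CS = (1/2) * 49 * (25 - 51/4) = 2401/8
PS = (1/2) * 49 * (51/4 - 1/2) = 2401/8
TS = CS + PS = 2401/8 + 2401/8 = 2401/4

2401/4


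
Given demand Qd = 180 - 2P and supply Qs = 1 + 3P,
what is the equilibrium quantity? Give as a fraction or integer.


First find equilibrium price:
180 - 2P = 1 + 3P
P* = 179/5 = 179/5
Then substitute into demand:
Q* = 180 - 2 * 179/5 = 542/5

542/5


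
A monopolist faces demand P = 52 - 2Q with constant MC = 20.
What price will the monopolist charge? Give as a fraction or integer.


MR = 52 - 4Q
Set MR = MC: 52 - 4Q = 20
Q* = 8
Substitute into demand:
P* = 52 - 2*8 = 36

36


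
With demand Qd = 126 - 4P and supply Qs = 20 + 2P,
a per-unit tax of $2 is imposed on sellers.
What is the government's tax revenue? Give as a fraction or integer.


With tax on sellers, new supply: Qs' = 20 + 2(P - 2)
= 16 + 2P
New equilibrium quantity:
Q_new = 158/3
Tax revenue = tax * Q_new = 2 * 158/3 = 316/3

316/3


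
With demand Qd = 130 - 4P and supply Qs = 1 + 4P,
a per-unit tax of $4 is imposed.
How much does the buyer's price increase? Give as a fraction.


With a per-unit tax, the buyer's price increase depends on relative slopes.
Supply slope: d = 4, Demand slope: b = 4
Buyer's price increase = d * tax / (b + d)
= 4 * 4 / (4 + 4)
= 16 / 8 = 2

2


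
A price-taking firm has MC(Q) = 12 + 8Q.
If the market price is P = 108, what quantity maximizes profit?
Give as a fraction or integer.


In perfect competition, profit is maximized where P = MC.
108 = 12 + 8Q
96 = 8Q
Q* = 96/8 = 12

12


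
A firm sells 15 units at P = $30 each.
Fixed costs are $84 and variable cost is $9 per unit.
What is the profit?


Total Revenue = P * Q = 30 * 15 = $450
Total Cost = FC + VC*Q = 84 + 9*15 = $219
Profit = TR - TC = 450 - 219 = $231

$231


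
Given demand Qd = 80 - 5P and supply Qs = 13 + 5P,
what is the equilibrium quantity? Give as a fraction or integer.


First find equilibrium price:
80 - 5P = 13 + 5P
P* = 67/10 = 67/10
Then substitute into demand:
Q* = 80 - 5 * 67/10 = 93/2

93/2


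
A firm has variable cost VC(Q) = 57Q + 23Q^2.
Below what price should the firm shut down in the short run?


AVC(Q) = VC(Q)/Q = 57 + 23Q
AVC is increasing in Q, so minimum AVC is at Q -> 0+.
Min AVC = 57
The firm should shut down if P < 57.

57


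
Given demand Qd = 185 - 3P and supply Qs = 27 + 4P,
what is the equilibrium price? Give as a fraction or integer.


At equilibrium, Qd = Qs.
185 - 3P = 27 + 4P
185 - 27 = 3P + 4P
158 = 7P
P* = 158/7 = 158/7

158/7


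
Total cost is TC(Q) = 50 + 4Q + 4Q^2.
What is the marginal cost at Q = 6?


MC = dTC/dQ = 4 + 2*4*Q
At Q = 6:
MC = 4 + 8*6
MC = 4 + 48 = 52

52


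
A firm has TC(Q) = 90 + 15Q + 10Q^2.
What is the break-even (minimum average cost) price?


AC(Q) = 90/Q + 15 + 10Q
To minimize: dAC/dQ = -90/Q^2 + 10 = 0
Q^2 = 90/10 = 9
Q* = 3
Min AC = 90/3 + 15 + 10*3
Min AC = 30 + 15 + 30 = 75

75


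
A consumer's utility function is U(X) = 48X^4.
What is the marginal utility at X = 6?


MU = dU/dX = 48*4*X^(4-1)
MU = 192*X^3
At X = 6:
MU = 192 * 6^3
MU = 192 * 216 = 41472

41472


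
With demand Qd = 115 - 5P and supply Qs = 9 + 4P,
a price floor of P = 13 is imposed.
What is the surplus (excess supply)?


At P = 13:
Qd = 115 - 5*13 = 50
Qs = 9 + 4*13 = 61
Surplus = Qs - Qd = 61 - 50 = 11

11


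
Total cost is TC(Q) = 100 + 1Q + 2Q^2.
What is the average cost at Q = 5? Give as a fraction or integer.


TC(5) = 100 + 1*5 + 2*5^2
TC(5) = 100 + 5 + 50 = 155
AC = TC/Q = 155/5 = 31

31


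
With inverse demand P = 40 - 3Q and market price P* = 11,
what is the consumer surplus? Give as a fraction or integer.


Maximum willingness to pay (at Q=0): P_max = 40
Quantity demanded at P* = 11:
Q* = (40 - 11)/3 = 29/3
CS = (1/2) * Q* * (P_max - P*)
CS = (1/2) * 29/3 * (40 - 11)
CS = (1/2) * 29/3 * 29 = 841/6

841/6


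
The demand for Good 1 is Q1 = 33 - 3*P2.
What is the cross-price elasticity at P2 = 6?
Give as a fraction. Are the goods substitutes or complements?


dQ1/dP2 = -3
At P2 = 6: Q1 = 33 - 3*6 = 15
Exy = (dQ1/dP2)(P2/Q1) = -3 * 6 / 15 = -6/5
Since Exy < 0, the goods are complements.

-6/5 (complements)


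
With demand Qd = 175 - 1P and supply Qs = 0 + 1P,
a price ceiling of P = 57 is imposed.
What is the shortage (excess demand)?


At P = 57:
Qd = 175 - 1*57 = 118
Qs = 0 + 1*57 = 57
Shortage = Qd - Qs = 118 - 57 = 61

61


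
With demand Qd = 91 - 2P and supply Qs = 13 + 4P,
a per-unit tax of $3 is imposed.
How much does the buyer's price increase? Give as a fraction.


With a per-unit tax, the buyer's price increase depends on relative slopes.
Supply slope: d = 4, Demand slope: b = 2
Buyer's price increase = d * tax / (b + d)
= 4 * 3 / (2 + 4)
= 12 / 6 = 2

2


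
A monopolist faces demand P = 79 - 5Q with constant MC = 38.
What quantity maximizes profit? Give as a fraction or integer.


TR = P*Q = (79 - 5Q)Q = 79Q - 5Q^2
MR = dTR/dQ = 79 - 10Q
Set MR = MC:
79 - 10Q = 38
41 = 10Q
Q* = 41/10 = 41/10

41/10


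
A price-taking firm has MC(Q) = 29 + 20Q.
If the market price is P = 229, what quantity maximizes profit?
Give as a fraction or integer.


In perfect competition, profit is maximized where P = MC.
229 = 29 + 20Q
200 = 20Q
Q* = 200/20 = 10

10


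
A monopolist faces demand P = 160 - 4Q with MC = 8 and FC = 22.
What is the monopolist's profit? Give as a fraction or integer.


MR = MC: 160 - 8Q = 8
Q* = 19
P* = 160 - 4*19 = 84
Profit = (P* - MC)*Q* - FC
= (84 - 8)*19 - 22
= 76*19 - 22
= 1444 - 22 = 1422

1422


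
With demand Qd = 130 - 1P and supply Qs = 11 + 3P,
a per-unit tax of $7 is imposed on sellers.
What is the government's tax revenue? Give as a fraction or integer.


With tax on sellers, new supply: Qs' = 11 + 3(P - 7)
= 3P - 10
New equilibrium quantity:
Q_new = 95
Tax revenue = tax * Q_new = 7 * 95 = 665

665


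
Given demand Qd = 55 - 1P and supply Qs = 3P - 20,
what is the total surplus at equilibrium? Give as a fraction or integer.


Find equilibrium: 55 - 1P = 3P - 20
55 + 20 = 4P
P* = 75/4 = 75/4
Q* = 3*75/4 - 20 = 145/4
Inverse demand: P = 55 - Q/1, so P_max = 55
Inverse supply: P = 20/3 + Q/3, so P_min = 20/3
CS = (1/2) * 145/4 * (55 - 75/4) = 21025/32
PS = (1/2) * 145/4 * (75/4 - 20/3) = 21025/96
TS = CS + PS = 21025/32 + 21025/96 = 21025/24

21025/24


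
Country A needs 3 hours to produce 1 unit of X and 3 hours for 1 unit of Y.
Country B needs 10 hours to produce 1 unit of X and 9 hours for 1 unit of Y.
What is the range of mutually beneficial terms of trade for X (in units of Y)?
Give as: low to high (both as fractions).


Opportunity cost of X for Country A = hours_X / hours_Y = 3/3 = 1 units of Y
Opportunity cost of X for Country B = hours_X / hours_Y = 10/9 = 10/9 units of Y
Terms of trade must be between the two opportunity costs.
Range: 1 to 10/9

1 to 10/9


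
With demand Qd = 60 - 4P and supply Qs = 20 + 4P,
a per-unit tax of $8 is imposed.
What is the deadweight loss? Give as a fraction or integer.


Pre-tax equilibrium quantity: Q* = 40
Post-tax equilibrium quantity: Q_tax = 24
Reduction in quantity: Q* - Q_tax = 16
DWL = (1/2) * tax * (Q* - Q_tax)
DWL = (1/2) * 8 * 16 = 64

64


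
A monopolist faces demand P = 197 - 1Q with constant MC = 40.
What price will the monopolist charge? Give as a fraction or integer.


MR = 197 - 2Q
Set MR = MC: 197 - 2Q = 40
Q* = 157/2
Substitute into demand:
P* = 197 - 1*157/2 = 237/2

237/2


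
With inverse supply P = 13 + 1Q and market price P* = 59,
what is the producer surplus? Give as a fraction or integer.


Minimum supply price (at Q=0): P_min = 13
Quantity supplied at P* = 59:
Q* = (59 - 13)/1 = 46
PS = (1/2) * Q* * (P* - P_min)
PS = (1/2) * 46 * (59 - 13)
PS = (1/2) * 46 * 46 = 1058

1058


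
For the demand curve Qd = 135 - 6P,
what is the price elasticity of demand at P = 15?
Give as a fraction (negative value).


dQ/dP = -6
At P = 15: Q = 135 - 6*15 = 45
E = (dQ/dP)(P/Q) = (-6)(15/45) = -2

-2


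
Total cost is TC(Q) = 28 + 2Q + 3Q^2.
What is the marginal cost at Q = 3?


MC = dTC/dQ = 2 + 2*3*Q
At Q = 3:
MC = 2 + 6*3
MC = 2 + 18 = 20

20


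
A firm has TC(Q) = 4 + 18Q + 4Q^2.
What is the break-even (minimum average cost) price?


AC(Q) = 4/Q + 18 + 4Q
To minimize: dAC/dQ = -4/Q^2 + 4 = 0
Q^2 = 4/4 = 1
Q* = 1
Min AC = 4/1 + 18 + 4*1
Min AC = 4 + 18 + 4 = 26

26


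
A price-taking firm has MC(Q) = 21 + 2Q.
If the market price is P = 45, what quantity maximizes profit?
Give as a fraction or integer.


In perfect competition, profit is maximized where P = MC.
45 = 21 + 2Q
24 = 2Q
Q* = 24/2 = 12

12


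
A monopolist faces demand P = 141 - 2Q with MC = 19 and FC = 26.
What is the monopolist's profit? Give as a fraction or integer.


MR = MC: 141 - 4Q = 19
Q* = 61/2
P* = 141 - 2*61/2 = 80
Profit = (P* - MC)*Q* - FC
= (80 - 19)*61/2 - 26
= 61*61/2 - 26
= 3721/2 - 26 = 3669/2

3669/2


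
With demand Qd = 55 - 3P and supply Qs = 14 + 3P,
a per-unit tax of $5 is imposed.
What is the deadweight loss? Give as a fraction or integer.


Pre-tax equilibrium quantity: Q* = 69/2
Post-tax equilibrium quantity: Q_tax = 27
Reduction in quantity: Q* - Q_tax = 15/2
DWL = (1/2) * tax * (Q* - Q_tax)
DWL = (1/2) * 5 * 15/2 = 75/4

75/4


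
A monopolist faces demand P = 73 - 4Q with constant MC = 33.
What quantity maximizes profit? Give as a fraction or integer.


TR = P*Q = (73 - 4Q)Q = 73Q - 4Q^2
MR = dTR/dQ = 73 - 8Q
Set MR = MC:
73 - 8Q = 33
40 = 8Q
Q* = 40/8 = 5

5


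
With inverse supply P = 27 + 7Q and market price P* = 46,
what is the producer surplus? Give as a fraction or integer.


Minimum supply price (at Q=0): P_min = 27
Quantity supplied at P* = 46:
Q* = (46 - 27)/7 = 19/7
PS = (1/2) * Q* * (P* - P_min)
PS = (1/2) * 19/7 * (46 - 27)
PS = (1/2) * 19/7 * 19 = 361/14

361/14


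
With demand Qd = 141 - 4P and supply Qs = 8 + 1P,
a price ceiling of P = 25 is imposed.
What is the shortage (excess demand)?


At P = 25:
Qd = 141 - 4*25 = 41
Qs = 8 + 1*25 = 33
Shortage = Qd - Qs = 41 - 33 = 8

8


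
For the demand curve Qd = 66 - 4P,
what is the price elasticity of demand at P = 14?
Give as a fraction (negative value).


dQ/dP = -4
At P = 14: Q = 66 - 4*14 = 10
E = (dQ/dP)(P/Q) = (-4)(14/10) = -28/5

-28/5


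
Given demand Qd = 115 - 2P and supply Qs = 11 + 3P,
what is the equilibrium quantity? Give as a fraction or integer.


First find equilibrium price:
115 - 2P = 11 + 3P
P* = 104/5 = 104/5
Then substitute into demand:
Q* = 115 - 2 * 104/5 = 367/5

367/5


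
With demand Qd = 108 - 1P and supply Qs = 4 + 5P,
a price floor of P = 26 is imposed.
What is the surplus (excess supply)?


At P = 26:
Qd = 108 - 1*26 = 82
Qs = 4 + 5*26 = 134
Surplus = Qs - Qd = 134 - 82 = 52

52


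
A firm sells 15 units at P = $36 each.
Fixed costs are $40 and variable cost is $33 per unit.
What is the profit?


Total Revenue = P * Q = 36 * 15 = $540
Total Cost = FC + VC*Q = 40 + 33*15 = $535
Profit = TR - TC = 540 - 535 = $5

$5


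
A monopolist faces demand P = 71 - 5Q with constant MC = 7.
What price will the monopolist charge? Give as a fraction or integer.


MR = 71 - 10Q
Set MR = MC: 71 - 10Q = 7
Q* = 32/5
Substitute into demand:
P* = 71 - 5*32/5 = 39

39


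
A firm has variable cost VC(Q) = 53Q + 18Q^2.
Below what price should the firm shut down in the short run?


AVC(Q) = VC(Q)/Q = 53 + 18Q
AVC is increasing in Q, so minimum AVC is at Q -> 0+.
Min AVC = 53
The firm should shut down if P < 53.

53


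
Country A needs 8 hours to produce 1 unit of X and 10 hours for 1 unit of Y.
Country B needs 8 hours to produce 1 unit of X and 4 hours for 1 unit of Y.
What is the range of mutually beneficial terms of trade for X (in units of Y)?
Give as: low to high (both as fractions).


Opportunity cost of X for Country A = hours_X / hours_Y = 8/10 = 4/5 units of Y
Opportunity cost of X for Country B = hours_X / hours_Y = 8/4 = 2 units of Y
Terms of trade must be between the two opportunity costs.
Range: 4/5 to 2

4/5 to 2


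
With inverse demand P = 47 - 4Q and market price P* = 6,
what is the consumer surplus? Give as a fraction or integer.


Maximum willingness to pay (at Q=0): P_max = 47
Quantity demanded at P* = 6:
Q* = (47 - 6)/4 = 41/4
CS = (1/2) * Q* * (P_max - P*)
CS = (1/2) * 41/4 * (47 - 6)
CS = (1/2) * 41/4 * 41 = 1681/8

1681/8


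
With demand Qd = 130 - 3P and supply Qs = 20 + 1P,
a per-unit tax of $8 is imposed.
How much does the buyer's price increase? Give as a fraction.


With a per-unit tax, the buyer's price increase depends on relative slopes.
Supply slope: d = 1, Demand slope: b = 3
Buyer's price increase = d * tax / (b + d)
= 1 * 8 / (3 + 1)
= 8 / 4 = 2

2


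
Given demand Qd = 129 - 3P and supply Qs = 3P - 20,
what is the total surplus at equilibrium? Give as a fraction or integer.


Find equilibrium: 129 - 3P = 3P - 20
129 + 20 = 6P
P* = 149/6 = 149/6
Q* = 3*149/6 - 20 = 109/2
Inverse demand: P = 43 - Q/3, so P_max = 43
Inverse supply: P = 20/3 + Q/3, so P_min = 20/3
CS = (1/2) * 109/2 * (43 - 149/6) = 11881/24
PS = (1/2) * 109/2 * (149/6 - 20/3) = 11881/24
TS = CS + PS = 11881/24 + 11881/24 = 11881/12

11881/12


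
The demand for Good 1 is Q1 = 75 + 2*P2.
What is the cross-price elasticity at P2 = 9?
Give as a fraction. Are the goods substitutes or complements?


dQ1/dP2 = 2
At P2 = 9: Q1 = 75 + 2*9 = 93
Exy = (dQ1/dP2)(P2/Q1) = 2 * 9 / 93 = 6/31
Since Exy > 0, the goods are substitutes.

6/31 (substitutes)


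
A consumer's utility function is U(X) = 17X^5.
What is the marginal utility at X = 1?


MU = dU/dX = 17*5*X^(5-1)
MU = 85*X^4
At X = 1:
MU = 85 * 1^4
MU = 85 * 1 = 85

85


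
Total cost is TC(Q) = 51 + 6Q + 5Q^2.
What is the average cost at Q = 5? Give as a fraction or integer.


TC(5) = 51 + 6*5 + 5*5^2
TC(5) = 51 + 30 + 125 = 206
AC = TC/Q = 206/5 = 206/5

206/5


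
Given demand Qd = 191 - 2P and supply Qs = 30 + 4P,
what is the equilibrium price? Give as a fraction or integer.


At equilibrium, Qd = Qs.
191 - 2P = 30 + 4P
191 - 30 = 2P + 4P
161 = 6P
P* = 161/6 = 161/6

161/6


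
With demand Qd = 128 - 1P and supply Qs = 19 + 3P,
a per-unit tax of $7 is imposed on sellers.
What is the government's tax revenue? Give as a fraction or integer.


With tax on sellers, new supply: Qs' = 19 + 3(P - 7)
= 3P - 2
New equilibrium quantity:
Q_new = 191/2
Tax revenue = tax * Q_new = 7 * 191/2 = 1337/2

1337/2


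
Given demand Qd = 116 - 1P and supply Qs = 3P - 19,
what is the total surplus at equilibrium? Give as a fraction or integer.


Find equilibrium: 116 - 1P = 3P - 19
116 + 19 = 4P
P* = 135/4 = 135/4
Q* = 3*135/4 - 19 = 329/4
Inverse demand: P = 116 - Q/1, so P_max = 116
Inverse supply: P = 19/3 + Q/3, so P_min = 19/3
CS = (1/2) * 329/4 * (116 - 135/4) = 108241/32
PS = (1/2) * 329/4 * (135/4 - 19/3) = 108241/96
TS = CS + PS = 108241/32 + 108241/96 = 108241/24

108241/24


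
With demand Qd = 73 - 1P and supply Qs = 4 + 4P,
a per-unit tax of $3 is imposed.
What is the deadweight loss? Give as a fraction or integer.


Pre-tax equilibrium quantity: Q* = 296/5
Post-tax equilibrium quantity: Q_tax = 284/5
Reduction in quantity: Q* - Q_tax = 12/5
DWL = (1/2) * tax * (Q* - Q_tax)
DWL = (1/2) * 3 * 12/5 = 18/5

18/5


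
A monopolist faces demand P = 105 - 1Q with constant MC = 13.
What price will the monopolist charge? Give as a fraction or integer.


MR = 105 - 2Q
Set MR = MC: 105 - 2Q = 13
Q* = 46
Substitute into demand:
P* = 105 - 1*46 = 59

59


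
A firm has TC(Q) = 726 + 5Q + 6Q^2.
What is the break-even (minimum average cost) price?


AC(Q) = 726/Q + 5 + 6Q
To minimize: dAC/dQ = -726/Q^2 + 6 = 0
Q^2 = 726/6 = 121
Q* = 11
Min AC = 726/11 + 5 + 6*11
Min AC = 66 + 5 + 66 = 137

137


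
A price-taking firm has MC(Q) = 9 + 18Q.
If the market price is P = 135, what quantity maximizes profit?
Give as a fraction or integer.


In perfect competition, profit is maximized where P = MC.
135 = 9 + 18Q
126 = 18Q
Q* = 126/18 = 7

7


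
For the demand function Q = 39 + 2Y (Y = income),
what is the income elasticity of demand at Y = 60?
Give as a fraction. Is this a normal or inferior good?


dQ/dY = 2
At Y = 60: Q = 39 + 2*60 = 159
Ey = (dQ/dY)(Y/Q) = 2 * 60 / 159 = 40/53
Since Ey > 0, this is a normal good.

40/53 (normal good)


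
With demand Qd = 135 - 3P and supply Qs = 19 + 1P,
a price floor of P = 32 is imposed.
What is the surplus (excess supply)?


At P = 32:
Qd = 135 - 3*32 = 39
Qs = 19 + 1*32 = 51
Surplus = Qs - Qd = 51 - 39 = 12

12


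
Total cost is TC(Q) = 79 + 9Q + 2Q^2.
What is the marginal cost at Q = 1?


MC = dTC/dQ = 9 + 2*2*Q
At Q = 1:
MC = 9 + 4*1
MC = 9 + 4 = 13

13


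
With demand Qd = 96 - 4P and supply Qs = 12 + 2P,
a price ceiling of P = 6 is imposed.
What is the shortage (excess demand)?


At P = 6:
Qd = 96 - 4*6 = 72
Qs = 12 + 2*6 = 24
Shortage = Qd - Qs = 72 - 24 = 48

48


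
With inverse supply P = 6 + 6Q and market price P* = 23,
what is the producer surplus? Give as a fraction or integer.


Minimum supply price (at Q=0): P_min = 6
Quantity supplied at P* = 23:
Q* = (23 - 6)/6 = 17/6
PS = (1/2) * Q* * (P* - P_min)
PS = (1/2) * 17/6 * (23 - 6)
PS = (1/2) * 17/6 * 17 = 289/12

289/12


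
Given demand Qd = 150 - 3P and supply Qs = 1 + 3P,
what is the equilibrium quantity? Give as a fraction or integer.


First find equilibrium price:
150 - 3P = 1 + 3P
P* = 149/6 = 149/6
Then substitute into demand:
Q* = 150 - 3 * 149/6 = 151/2

151/2


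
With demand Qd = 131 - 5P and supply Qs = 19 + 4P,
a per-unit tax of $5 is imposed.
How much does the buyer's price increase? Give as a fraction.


With a per-unit tax, the buyer's price increase depends on relative slopes.
Supply slope: d = 4, Demand slope: b = 5
Buyer's price increase = d * tax / (b + d)
= 4 * 5 / (5 + 4)
= 20 / 9 = 20/9

20/9


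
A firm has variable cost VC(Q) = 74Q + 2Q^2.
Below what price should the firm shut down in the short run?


AVC(Q) = VC(Q)/Q = 74 + 2Q
AVC is increasing in Q, so minimum AVC is at Q -> 0+.
Min AVC = 74
The firm should shut down if P < 74.

74


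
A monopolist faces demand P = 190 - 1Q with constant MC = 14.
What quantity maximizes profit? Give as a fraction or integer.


TR = P*Q = (190 - 1Q)Q = 190Q - 1Q^2
MR = dTR/dQ = 190 - 2Q
Set MR = MC:
190 - 2Q = 14
176 = 2Q
Q* = 176/2 = 88

88


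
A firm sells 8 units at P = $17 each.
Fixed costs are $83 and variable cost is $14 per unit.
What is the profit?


Total Revenue = P * Q = 17 * 8 = $136
Total Cost = FC + VC*Q = 83 + 14*8 = $195
Profit = TR - TC = 136 - 195 = $-59

$-59


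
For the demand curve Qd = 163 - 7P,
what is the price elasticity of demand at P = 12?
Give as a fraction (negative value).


dQ/dP = -7
At P = 12: Q = 163 - 7*12 = 79
E = (dQ/dP)(P/Q) = (-7)(12/79) = -84/79

-84/79


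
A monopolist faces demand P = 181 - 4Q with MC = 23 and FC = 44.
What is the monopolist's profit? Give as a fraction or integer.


MR = MC: 181 - 8Q = 23
Q* = 79/4
P* = 181 - 4*79/4 = 102
Profit = (P* - MC)*Q* - FC
= (102 - 23)*79/4 - 44
= 79*79/4 - 44
= 6241/4 - 44 = 6065/4

6065/4


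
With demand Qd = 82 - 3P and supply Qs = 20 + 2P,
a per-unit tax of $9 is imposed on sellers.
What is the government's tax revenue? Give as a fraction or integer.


With tax on sellers, new supply: Qs' = 20 + 2(P - 9)
= 2 + 2P
New equilibrium quantity:
Q_new = 34
Tax revenue = tax * Q_new = 9 * 34 = 306

306
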